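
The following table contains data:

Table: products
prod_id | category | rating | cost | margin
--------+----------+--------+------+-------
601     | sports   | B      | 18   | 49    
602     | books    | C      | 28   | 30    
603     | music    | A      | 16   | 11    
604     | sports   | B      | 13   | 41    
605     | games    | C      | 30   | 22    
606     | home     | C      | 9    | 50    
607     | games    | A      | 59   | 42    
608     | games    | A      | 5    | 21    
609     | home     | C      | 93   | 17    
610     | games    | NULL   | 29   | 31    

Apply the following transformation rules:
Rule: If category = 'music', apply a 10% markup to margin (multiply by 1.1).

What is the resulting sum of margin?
315.1

Step 1: Records with category = 'music' have total margin = 11
Step 2: Apply multiplier: 11 × 1.1 = 12.1
Step 3: Other records total: 303
Step 4: Final sum = 12.1 + 303 = 315.1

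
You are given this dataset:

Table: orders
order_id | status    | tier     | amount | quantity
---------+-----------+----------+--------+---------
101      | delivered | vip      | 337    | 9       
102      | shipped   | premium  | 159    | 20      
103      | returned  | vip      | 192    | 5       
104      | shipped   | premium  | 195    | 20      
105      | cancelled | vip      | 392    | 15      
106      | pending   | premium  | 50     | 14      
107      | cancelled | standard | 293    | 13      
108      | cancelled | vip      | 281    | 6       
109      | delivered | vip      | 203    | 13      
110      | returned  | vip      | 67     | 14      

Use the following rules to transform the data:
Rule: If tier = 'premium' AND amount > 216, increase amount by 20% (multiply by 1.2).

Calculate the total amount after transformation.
2169

Step 1: Find records where tier = 'premium' AND amount > 216
Step 2: 0 records match, summing to 0
Step 3: After multiplier: 0 × 1.2 = 0.0
Step 4: Unaffected records sum: 2169
Step 5: Final sum = 0.0 + 2169 = 2169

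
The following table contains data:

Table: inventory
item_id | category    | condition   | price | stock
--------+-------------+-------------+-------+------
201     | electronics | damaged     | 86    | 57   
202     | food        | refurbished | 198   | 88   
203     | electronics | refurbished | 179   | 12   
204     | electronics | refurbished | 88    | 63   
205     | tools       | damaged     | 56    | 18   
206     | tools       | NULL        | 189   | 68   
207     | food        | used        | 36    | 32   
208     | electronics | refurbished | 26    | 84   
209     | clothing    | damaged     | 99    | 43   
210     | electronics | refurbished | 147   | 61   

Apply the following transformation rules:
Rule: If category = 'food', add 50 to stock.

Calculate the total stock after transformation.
626

Step 1: Count records where category = 'food': 2
Step 2: Total bonus added: 2 × 50 = 100
Step 3: Original sum of stock: 526
Step 4: Final sum = 526 + 100 = 626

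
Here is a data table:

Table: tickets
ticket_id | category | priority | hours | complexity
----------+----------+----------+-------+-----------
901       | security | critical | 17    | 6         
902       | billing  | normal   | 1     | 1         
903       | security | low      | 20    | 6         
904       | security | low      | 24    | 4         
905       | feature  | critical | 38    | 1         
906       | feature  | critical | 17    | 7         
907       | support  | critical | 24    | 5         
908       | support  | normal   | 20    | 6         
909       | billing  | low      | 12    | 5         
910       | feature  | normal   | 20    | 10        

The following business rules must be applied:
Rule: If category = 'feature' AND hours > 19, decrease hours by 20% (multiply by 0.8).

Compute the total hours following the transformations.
181.4

Step 1: Find records where category = 'feature' AND hours > 19
Step 2: 2 records match, summing to 58
Step 3: After multiplier: 58 × 0.8 = 46.4
Step 4: Unaffected records sum: 135
Step 5: Final sum = 46.4 + 135 = 181.4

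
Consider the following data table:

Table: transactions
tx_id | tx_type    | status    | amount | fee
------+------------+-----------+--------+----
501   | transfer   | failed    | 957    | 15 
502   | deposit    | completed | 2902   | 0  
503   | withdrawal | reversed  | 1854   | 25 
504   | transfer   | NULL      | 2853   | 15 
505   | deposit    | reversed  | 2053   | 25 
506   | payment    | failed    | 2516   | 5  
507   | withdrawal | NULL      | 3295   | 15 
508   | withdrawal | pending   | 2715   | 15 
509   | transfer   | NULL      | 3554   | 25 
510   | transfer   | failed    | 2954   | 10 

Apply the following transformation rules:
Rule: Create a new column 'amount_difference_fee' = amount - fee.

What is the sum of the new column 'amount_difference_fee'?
25503

Step 1: For each record, compute amount - fee
Example calculations:
  957 - 15 = 942
  2902 - 0 = 2902
  1854 - 25 = 1829
  ...
Step 2: Sum all derived values
Step 3: Total = 25503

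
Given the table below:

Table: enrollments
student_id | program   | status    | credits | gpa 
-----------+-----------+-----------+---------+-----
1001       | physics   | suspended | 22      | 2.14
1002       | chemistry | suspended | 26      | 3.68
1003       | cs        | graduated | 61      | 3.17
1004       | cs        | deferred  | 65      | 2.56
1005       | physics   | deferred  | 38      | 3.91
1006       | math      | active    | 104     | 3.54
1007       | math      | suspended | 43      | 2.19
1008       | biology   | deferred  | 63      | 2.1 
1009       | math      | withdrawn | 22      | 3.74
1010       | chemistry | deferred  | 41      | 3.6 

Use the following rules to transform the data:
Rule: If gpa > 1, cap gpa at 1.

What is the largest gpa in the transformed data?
1

Step 1: Original maximum gpa = 3.91
Step 2: Apply cap at 1
Step 3: 10 records had gpa > 1 and were capped
Step 4: Maximum after transformation = 1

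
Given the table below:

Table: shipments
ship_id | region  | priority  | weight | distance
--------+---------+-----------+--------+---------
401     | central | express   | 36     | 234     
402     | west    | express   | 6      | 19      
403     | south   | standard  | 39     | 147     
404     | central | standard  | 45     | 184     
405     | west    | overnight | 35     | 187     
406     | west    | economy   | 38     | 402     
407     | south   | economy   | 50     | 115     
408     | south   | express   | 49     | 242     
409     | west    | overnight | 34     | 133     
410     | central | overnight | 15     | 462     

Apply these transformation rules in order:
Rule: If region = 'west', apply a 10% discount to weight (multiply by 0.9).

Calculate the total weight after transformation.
335.7

Step 1: Records with region = 'west' have total weight = 113
Step 2: Apply multiplier: 113 × 0.9 = 101.7
Step 3: Other records total: 234
Step 4: Final sum = 101.7 + 234 = 335.7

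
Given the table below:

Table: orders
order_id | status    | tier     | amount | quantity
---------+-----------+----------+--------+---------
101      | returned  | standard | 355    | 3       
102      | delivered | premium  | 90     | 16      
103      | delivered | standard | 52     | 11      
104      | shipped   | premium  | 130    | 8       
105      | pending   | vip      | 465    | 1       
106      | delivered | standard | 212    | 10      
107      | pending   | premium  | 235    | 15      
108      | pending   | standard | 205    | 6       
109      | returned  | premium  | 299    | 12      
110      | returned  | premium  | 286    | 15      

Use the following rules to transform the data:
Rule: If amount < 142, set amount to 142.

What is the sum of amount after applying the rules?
2483

Step 1: 3 records have amount < 142
Step 2: These records originally summed to 272
Step 3: After setting to minimum: 3 × 142 = 426
Step 4: Unaffected records sum: 2057
Step 5: Final sum = 426 + 2057 = 2483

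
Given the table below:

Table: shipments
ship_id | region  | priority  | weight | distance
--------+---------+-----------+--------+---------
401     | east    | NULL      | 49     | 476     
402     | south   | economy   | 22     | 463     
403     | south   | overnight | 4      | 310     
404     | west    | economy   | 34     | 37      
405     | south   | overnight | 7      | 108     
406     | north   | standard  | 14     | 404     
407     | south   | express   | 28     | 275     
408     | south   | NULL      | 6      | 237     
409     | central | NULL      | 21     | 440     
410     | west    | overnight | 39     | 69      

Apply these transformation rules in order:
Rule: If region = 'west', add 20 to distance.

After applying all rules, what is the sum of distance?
2859

Step 1: Count records where region = 'west': 2
Step 2: Total bonus added: 2 × 20 = 40
Step 3: Original sum of distance: 2819
Step 4: Final sum = 2819 + 40 = 2859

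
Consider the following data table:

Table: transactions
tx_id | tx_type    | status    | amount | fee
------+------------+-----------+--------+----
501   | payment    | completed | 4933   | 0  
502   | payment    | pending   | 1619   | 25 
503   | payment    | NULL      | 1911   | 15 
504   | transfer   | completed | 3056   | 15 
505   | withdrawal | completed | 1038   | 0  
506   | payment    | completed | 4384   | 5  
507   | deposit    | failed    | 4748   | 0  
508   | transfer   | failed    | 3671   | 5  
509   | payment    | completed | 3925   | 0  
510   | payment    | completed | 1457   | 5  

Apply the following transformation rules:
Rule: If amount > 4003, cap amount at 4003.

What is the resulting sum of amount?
28686

Step 1: 3 records have amount > 4003
Step 2: These records originally summed to 14065
Step 3: After capping: 3 × 4003 = 12009
Step 4: Unaffected records sum: 16677
Step 5: Final sum = 12009 + 16677 = 28686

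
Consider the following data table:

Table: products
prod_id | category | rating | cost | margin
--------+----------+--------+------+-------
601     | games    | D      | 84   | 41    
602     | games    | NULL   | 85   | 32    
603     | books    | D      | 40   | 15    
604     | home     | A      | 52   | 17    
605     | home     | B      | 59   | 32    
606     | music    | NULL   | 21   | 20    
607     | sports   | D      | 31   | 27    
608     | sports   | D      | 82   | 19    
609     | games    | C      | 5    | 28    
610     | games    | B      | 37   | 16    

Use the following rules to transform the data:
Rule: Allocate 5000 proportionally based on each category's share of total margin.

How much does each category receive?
books: 303.64, games: 2368.42, home: 991.9, music: 404.86, sports: 931.17

Step 1: Calculate total margin = 247
Step 2: Calculate each category's proportion:
  books: 15/247 = 6.07% → 303.64
  games: 117/247 = 47.37% → 2368.42
  home: 49/247 = 19.84% → 991.9
  music: 20/247 = 8.10% → 404.86
  sports: 46/247 = 18.62% → 931.17
Step 3: Verify: sum of allocations ≈ 5000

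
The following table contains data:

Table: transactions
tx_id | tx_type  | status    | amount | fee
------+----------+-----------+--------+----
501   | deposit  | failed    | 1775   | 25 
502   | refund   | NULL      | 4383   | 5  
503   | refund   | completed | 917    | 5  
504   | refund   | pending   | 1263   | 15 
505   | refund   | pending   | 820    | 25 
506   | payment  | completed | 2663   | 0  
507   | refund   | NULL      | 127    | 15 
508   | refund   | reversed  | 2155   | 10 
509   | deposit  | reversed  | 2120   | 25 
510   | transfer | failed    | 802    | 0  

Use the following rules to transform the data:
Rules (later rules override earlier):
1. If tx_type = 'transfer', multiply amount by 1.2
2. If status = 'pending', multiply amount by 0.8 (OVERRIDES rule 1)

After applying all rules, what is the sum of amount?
16768.8

Step 1: Rule 2 takes priority for records with status = 'pending'
  - 2 records: 2083 × 0.8 = 1666.4
Step 2: Rule 1 applies to remaining records with tx_type = 'transfer'
  - 1 records: 802 × 1.2 = 962.4
Step 3: Other records unchanged: 14140
Step 4: Final sum = 1666.4 + 962.4 + 14140 = 16768.8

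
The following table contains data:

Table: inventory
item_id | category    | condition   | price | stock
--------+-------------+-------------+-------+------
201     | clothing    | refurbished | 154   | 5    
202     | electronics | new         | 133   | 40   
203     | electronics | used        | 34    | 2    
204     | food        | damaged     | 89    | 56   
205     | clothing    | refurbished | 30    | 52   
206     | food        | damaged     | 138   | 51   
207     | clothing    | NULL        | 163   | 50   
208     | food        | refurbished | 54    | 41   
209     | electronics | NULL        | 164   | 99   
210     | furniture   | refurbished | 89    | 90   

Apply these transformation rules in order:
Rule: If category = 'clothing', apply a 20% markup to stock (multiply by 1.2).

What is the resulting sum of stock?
507.4

Step 1: Records with category = 'clothing' have total stock = 107
Step 2: Apply multiplier: 107 × 1.2 = 128.4
Step 3: Other records total: 379
Step 4: Final sum = 128.4 + 379 = 507.4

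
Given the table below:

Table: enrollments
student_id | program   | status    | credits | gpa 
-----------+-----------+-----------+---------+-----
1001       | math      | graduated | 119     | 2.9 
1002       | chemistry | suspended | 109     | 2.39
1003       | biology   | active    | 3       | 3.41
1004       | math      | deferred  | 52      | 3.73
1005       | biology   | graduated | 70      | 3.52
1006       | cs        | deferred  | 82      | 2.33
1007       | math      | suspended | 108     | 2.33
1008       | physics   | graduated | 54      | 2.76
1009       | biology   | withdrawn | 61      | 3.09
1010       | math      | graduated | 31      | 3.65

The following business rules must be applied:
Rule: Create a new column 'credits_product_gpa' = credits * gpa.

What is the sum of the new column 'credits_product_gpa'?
1949.58

Step 1: For each record, compute credits * gpa
Example calculations:
  119 * 2.9 = 345.1
  109 * 2.39 = 260.51
  3 * 3.41 = 10.23
  ...
Step 2: Sum all derived values
Step 3: Total = 1949.58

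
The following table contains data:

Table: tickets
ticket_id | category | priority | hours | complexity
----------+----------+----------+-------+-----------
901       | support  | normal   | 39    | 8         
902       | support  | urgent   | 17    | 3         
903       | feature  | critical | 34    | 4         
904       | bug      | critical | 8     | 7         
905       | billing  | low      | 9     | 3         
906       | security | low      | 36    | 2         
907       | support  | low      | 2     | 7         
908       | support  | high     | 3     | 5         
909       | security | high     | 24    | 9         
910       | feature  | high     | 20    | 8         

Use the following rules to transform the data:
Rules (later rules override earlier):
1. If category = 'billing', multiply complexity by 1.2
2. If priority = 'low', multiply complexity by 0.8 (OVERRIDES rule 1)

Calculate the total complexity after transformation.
53.6

Step 1: Rule 2 takes priority for records with priority = 'low'
  - 3 records: 12 × 0.8 = 9.6
Step 2: Rule 1 applies to remaining records with category = 'billing'
  - 0 records: 0 × 1.2 = 0.0
Step 3: Other records unchanged: 44
Step 4: Final sum = 9.6 + 0.0 + 44 = 53.6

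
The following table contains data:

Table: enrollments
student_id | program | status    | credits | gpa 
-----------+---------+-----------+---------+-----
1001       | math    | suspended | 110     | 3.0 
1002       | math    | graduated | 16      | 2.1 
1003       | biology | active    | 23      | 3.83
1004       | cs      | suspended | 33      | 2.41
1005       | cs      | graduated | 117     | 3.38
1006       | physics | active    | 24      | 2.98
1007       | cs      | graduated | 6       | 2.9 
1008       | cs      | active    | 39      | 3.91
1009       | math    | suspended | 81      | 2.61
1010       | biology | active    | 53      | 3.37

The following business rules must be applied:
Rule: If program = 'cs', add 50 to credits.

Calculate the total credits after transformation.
702

Step 1: Count records where program = 'cs': 4
Step 2: Total bonus added: 4 × 50 = 200
Step 3: Original sum of credits: 502
Step 4: Final sum = 502 + 200 = 702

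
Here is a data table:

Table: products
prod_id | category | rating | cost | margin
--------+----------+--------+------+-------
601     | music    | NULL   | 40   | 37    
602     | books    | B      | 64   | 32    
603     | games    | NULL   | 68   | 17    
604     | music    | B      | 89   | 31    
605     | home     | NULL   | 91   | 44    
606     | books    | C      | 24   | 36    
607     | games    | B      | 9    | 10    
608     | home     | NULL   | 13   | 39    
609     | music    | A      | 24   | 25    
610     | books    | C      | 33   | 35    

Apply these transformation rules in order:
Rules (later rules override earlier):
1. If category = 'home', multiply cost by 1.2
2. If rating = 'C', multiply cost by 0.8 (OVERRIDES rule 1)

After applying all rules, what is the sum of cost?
464.4

Step 1: Rule 2 takes priority for records with rating = 'C'
  - 2 records: 57 × 0.8 = 45.6
Step 2: Rule 1 applies to remaining records with category = 'home'
  - 2 records: 104 × 1.2 = 124.8
Step 3: Other records unchanged: 294
Step 4: Final sum = 45.6 + 124.8 + 294 = 464.4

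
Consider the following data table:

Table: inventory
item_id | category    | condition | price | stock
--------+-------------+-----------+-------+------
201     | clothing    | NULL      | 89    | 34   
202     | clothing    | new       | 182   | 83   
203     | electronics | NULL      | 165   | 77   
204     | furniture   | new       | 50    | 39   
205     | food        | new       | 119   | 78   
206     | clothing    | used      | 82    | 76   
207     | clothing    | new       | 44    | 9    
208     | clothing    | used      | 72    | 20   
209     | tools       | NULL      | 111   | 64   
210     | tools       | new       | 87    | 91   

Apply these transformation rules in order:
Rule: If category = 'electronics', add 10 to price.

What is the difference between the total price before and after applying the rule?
10

Step 1: Original sum of price = 1001
Step 2: 1 records have category = 'electronics'
Step 3: Each affected record changes by 10
Step 4: Total change = 1 × 10 = 10
Step 5: New sum = 1001 + 10 = 1011
Step 6: Difference = |1011 - 1001| = 10
        (Sum increased by 10)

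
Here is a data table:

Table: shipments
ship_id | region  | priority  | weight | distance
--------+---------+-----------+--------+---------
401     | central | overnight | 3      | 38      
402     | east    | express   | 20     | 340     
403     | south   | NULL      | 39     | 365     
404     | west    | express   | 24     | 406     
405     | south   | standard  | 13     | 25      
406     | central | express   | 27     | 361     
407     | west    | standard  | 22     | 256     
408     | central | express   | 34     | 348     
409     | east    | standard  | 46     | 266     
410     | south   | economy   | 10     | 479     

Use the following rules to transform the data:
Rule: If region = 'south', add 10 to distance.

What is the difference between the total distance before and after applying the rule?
30

Step 1: Original sum of distance = 2884
Step 2: 3 records have region = 'south'
Step 3: Each affected record changes by 10
Step 4: Total change = 3 × 10 = 30
Step 5: New sum = 2884 + 30 = 2914
Step 6: Difference = |2914 - 2884| = 30
        (Sum increased by 30)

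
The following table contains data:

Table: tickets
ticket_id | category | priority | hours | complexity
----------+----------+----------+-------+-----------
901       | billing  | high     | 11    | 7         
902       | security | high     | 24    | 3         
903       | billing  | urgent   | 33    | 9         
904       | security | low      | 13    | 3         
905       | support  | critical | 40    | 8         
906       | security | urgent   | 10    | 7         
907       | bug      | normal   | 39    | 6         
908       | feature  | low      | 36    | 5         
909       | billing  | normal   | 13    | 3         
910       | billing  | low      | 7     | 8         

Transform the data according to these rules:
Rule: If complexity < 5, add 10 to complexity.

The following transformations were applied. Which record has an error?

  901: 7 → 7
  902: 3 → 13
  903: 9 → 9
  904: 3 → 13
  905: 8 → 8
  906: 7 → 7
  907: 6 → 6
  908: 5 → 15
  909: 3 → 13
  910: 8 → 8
Record 908 has an error. The correct transformed value should be 5, not 15.

Step 1: Check each record against the rule
Step 2: Record 908 has complexity = 5
Step 3: Since 5 >= 5, the bonus should not have been applied
Step 4: Correct value = 5, but claimed value = 15
Conclusion: Record 908 has the error.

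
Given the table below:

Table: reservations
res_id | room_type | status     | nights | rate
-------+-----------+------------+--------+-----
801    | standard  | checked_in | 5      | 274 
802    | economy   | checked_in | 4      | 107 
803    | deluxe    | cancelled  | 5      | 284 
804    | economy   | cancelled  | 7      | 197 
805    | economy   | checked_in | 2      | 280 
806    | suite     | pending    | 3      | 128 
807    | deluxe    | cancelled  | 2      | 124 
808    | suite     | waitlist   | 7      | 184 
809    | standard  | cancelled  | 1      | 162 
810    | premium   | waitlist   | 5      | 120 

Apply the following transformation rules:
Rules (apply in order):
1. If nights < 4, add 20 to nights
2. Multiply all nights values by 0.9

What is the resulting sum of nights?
108.9

Step 1: Apply Rule 1 - Add 20 to records with nights < 4
  - 4 records affected: 8 + (4 × 20) = 88
  - Unaffected records: 33
  - Sum after Rule 1: 121
Step 2: Apply Rule 2 - Multiply all by 0.9
  - 121 × 0.9 = 108.9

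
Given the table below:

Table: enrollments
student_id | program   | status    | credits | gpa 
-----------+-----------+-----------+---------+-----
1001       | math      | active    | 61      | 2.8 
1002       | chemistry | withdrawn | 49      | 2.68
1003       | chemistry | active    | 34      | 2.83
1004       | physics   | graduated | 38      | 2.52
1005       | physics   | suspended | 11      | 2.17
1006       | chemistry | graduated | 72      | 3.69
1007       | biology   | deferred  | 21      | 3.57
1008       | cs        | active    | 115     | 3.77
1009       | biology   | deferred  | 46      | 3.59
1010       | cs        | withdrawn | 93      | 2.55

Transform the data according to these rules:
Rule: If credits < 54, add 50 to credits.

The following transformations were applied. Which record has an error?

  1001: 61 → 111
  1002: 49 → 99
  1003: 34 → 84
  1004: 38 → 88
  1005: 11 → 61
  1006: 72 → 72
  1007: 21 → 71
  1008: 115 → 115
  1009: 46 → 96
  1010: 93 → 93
Record 1001 has an error. The correct transformed value should be 61, not 111.

Step 1: Check each record against the rule
Step 2: Record 1001 has credits = 61
Step 3: Since 61 >= 54, the bonus should not have been applied
Step 4: Correct value = 61, but claimed value = 111
Conclusion: Record 1001 has the error.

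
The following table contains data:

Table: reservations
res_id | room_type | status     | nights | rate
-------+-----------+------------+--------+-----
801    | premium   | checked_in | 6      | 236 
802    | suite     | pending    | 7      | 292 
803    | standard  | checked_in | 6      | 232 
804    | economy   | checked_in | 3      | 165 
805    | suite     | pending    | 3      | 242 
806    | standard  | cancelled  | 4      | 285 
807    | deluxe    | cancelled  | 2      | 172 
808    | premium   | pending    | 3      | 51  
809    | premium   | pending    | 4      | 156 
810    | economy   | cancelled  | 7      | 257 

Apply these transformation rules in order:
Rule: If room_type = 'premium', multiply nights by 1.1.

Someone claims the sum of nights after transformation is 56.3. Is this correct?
No, the correct result is 46.3.

Step 1: Calculate the correct sum after transformation
Step 2: Apply multiplier 1.1 to records where room_type = 'premium'
Step 3: Correct result = 46.3
Step 4: Claimed result = 56.3
Step 5: 46.3 ≠ 56.3
Conclusion: The claimed result is incorrect. The correct answer is 46.3.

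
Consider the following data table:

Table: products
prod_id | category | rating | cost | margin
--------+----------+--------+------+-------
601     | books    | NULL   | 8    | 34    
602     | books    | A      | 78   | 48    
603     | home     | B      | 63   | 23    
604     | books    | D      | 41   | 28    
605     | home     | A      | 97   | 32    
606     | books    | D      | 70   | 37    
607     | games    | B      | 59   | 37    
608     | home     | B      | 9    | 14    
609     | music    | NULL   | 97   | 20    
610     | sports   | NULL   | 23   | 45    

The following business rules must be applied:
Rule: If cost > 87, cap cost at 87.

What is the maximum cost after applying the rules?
87

Step 1: Original maximum cost = 97
Step 2: Apply cap at 87
Step 3: 2 records had cost > 87 and were capped
Step 4: Maximum after transformation = 87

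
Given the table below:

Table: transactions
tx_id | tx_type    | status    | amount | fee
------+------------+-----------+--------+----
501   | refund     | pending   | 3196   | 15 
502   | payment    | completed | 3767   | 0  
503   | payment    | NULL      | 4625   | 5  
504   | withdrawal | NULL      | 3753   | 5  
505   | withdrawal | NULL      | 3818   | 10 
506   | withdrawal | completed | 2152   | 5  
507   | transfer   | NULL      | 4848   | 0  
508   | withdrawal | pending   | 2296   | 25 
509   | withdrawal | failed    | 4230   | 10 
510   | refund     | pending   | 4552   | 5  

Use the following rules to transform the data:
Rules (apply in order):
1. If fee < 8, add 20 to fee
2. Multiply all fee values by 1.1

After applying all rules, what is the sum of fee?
220.0

Step 1: Apply Rule 1 - Add 20 to records with fee < 8
  - 6 records affected: 20 + (6 × 20) = 140
  - Unaffected records: 60
  - Sum after Rule 1: 200
Step 2: Apply Rule 2 - Multiply all by 1.1
  - 200 × 1.1 = 220.0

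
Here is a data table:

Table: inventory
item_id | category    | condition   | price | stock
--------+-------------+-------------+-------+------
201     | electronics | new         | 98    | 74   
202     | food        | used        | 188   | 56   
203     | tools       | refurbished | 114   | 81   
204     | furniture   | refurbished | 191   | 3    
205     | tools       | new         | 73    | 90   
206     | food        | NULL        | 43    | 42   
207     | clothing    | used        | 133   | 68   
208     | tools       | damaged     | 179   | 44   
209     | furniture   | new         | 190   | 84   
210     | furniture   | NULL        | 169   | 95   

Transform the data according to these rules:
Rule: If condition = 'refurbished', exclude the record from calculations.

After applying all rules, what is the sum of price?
1073

Step 1: Identify records where condition = 'refurbished'
Step 2: The excluded records sum to 305
Step 3: Original total price = 1378
Step 4: Remaining total = 1378 - 305 = 1073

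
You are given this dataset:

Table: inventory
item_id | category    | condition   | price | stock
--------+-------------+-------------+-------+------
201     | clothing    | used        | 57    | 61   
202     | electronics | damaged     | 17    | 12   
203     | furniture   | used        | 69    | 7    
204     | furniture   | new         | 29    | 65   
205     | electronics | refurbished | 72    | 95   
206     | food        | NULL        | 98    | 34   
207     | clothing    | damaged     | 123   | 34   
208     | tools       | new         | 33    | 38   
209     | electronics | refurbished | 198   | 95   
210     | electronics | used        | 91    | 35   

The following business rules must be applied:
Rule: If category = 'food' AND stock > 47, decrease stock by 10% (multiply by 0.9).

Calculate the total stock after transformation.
476

Step 1: Find records where category = 'food' AND stock > 47
Step 2: 0 records match, summing to 0
Step 3: After multiplier: 0 × 0.9 = 0.0
Step 4: Unaffected records sum: 476
Step 5: Final sum = 0.0 + 476 = 476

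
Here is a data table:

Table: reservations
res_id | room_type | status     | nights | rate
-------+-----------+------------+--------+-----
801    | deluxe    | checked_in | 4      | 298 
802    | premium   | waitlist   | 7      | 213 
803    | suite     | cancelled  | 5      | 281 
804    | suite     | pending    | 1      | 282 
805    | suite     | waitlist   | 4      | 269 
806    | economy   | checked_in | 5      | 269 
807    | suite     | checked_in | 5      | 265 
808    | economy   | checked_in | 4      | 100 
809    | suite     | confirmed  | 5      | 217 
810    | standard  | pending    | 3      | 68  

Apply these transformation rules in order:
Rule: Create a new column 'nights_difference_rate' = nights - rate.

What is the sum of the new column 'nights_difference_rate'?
-2219

Step 1: For each record, compute nights - rate
Example calculations:
  4 - 298 = -294
  7 - 213 = -206
  5 - 281 = -276
  ...
Step 2: Sum all derived values
Step 3: Total = -2219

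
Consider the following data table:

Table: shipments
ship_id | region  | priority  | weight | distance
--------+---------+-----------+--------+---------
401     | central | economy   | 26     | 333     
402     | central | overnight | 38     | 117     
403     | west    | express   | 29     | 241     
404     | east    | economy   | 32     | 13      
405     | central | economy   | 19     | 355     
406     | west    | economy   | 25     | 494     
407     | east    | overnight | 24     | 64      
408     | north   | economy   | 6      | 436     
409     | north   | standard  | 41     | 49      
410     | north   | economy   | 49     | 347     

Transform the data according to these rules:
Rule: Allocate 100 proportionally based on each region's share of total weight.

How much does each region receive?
central: 28.72, east: 19.38, north: 33.22, west: 18.69

Step 1: Calculate total weight = 289
Step 2: Calculate each region's proportion:
  central: 83/289 = 28.72% → 28.72
  east: 56/289 = 19.38% → 19.38
  north: 96/289 = 33.22% → 33.22
  west: 54/289 = 18.69% → 18.69
Step 3: Verify: sum of allocations ≈ 100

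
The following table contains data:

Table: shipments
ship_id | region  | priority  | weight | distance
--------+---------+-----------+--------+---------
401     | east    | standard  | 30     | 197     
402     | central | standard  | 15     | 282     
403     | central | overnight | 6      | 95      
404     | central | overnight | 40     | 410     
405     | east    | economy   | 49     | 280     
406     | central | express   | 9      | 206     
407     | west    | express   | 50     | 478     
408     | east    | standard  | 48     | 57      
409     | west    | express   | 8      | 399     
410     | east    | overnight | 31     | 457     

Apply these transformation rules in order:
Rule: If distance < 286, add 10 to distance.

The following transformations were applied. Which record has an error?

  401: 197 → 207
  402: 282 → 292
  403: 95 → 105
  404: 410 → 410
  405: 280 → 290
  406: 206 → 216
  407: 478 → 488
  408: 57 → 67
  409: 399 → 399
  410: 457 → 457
Record 407 has an error. The correct transformed value should be 478, not 488.

Step 1: Check each record against the rule
Step 2: Record 407 has distance = 478
Step 3: Since 478 >= 286, the bonus should not have been applied
Step 4: Correct value = 478, but claimed value = 488
Conclusion: Record 407 has the error.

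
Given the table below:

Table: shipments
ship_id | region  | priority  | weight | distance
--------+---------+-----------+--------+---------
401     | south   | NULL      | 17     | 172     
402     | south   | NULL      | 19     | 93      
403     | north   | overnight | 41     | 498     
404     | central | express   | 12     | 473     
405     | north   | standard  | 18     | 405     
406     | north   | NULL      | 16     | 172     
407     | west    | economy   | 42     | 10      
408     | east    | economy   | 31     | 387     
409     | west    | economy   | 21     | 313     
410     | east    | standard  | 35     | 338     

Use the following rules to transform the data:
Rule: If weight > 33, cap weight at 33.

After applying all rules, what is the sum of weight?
233

Step 1: 3 records have weight > 33
Step 2: These records originally summed to 118
Step 3: After capping: 3 × 33 = 99
Step 4: Unaffected records sum: 134
Step 5: Final sum = 99 + 134 = 233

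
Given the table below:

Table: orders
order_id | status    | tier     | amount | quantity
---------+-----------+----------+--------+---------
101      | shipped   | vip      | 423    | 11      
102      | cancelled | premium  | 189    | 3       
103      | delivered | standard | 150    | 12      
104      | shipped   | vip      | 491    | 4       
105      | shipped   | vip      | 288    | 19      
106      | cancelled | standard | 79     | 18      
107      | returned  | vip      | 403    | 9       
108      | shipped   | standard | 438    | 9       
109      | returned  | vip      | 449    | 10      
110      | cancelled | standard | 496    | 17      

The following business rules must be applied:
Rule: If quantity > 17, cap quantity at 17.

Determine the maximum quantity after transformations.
17

Step 1: Original maximum quantity = 19
Step 2: Apply cap at 17
Step 3: 2 records had quantity > 17 and were capped
Step 4: Maximum after transformation = 17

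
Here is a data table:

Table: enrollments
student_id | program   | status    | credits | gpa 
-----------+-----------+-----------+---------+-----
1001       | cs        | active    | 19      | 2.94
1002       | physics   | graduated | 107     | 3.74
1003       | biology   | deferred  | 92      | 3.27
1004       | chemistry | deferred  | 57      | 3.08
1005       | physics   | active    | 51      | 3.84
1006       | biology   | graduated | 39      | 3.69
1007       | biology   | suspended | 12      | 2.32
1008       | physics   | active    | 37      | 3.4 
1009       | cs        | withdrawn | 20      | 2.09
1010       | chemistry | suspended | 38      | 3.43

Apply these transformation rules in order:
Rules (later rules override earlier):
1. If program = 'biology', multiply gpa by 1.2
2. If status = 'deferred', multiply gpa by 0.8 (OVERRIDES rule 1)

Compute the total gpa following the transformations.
31.73

Step 1: Rule 2 takes priority for records with status = 'deferred'
  - 2 records: 6.35 × 0.8 = 5.08
Step 2: Rule 1 applies to remaining records with program = 'biology'
  - 2 records: 6.01 × 1.2 = 7.21
Step 3: Other records unchanged: 19.44
Step 4: Final sum = 5.08 + 7.21 + 19.44 = 31.73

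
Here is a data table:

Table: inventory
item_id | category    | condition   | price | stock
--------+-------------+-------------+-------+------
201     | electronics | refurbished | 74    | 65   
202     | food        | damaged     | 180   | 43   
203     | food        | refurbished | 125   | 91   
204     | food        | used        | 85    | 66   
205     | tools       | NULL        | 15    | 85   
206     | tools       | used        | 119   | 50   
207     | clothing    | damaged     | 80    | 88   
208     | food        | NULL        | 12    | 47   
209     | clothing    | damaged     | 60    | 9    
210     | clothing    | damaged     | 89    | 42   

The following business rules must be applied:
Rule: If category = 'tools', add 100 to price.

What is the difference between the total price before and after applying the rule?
200

Step 1: Original sum of price = 839
Step 2: 2 records have category = 'tools'
Step 3: Each affected record changes by 100
Step 4: Total change = 2 × 100 = 200
Step 5: New sum = 839 + 200 = 1039
Step 6: Difference = |1039 - 839| = 200
        (Sum increased by 200)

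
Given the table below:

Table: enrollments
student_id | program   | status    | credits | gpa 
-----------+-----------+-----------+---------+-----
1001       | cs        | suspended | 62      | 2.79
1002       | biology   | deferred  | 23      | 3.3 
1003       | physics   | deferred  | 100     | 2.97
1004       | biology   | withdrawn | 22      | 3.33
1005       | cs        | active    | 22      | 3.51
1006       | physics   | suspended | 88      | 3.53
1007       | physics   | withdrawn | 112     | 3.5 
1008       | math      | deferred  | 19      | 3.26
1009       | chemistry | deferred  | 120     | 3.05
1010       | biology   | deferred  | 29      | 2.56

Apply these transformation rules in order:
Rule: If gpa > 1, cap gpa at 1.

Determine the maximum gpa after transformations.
1

Step 1: Original maximum gpa = 3.53
Step 2: Apply cap at 1
Step 3: 10 records had gpa > 1 and were capped
Step 4: Maximum after transformation = 1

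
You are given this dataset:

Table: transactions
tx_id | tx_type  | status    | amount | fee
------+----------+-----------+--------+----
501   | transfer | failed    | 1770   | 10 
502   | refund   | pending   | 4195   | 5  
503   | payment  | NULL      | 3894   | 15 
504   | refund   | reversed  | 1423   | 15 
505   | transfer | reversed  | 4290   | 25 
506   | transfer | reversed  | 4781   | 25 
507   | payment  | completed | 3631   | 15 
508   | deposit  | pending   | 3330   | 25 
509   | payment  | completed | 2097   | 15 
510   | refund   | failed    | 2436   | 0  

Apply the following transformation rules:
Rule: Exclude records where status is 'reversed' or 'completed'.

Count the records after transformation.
5

Step 1: Count records to exclude
  - 3 (reversed) + 2 (completed) = 5 records
Step 2: Total records: 10
Step 3: Remaining = 10 - 5 = 5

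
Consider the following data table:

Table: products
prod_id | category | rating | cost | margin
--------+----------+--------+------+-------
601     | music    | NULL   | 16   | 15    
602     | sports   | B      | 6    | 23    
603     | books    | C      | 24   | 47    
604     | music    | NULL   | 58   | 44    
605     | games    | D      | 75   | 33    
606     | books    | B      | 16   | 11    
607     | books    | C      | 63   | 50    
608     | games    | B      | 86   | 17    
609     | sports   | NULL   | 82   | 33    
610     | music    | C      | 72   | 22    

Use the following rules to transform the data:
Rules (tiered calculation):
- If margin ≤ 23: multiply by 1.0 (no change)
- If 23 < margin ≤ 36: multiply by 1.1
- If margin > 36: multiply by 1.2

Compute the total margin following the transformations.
329.8

Step 1: Tier 1 (margin ≤ 23): 5 records, sum = 88 × 1.0 = 88.0
Step 2: Tier 2 (23 < margin ≤ 36): 2 records, sum = 66 × 1.1 = 72.6
Step 3: Tier 3 (margin > 36): 3 records, sum = 141 × 1.2 = 169.2
Step 4: Final sum = 88.0 + 72.6 + 169.2 = 329.8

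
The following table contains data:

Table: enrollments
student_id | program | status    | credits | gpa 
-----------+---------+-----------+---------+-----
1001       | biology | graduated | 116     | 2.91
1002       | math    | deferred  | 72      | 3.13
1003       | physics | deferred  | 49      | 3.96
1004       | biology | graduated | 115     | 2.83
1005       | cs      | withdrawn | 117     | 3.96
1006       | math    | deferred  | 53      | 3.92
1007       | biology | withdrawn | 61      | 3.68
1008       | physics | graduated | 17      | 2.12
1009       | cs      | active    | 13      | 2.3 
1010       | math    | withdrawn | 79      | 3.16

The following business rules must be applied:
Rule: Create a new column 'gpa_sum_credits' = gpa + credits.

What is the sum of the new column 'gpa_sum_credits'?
723.97

Step 1: For each record, compute gpa + credits
Example calculations:
  2.91 + 116 = 118.91
  3.13 + 72 = 75.13
  3.96 + 49 = 52.96
  ...
Step 2: Sum all derived values
Step 3: Total = 723.97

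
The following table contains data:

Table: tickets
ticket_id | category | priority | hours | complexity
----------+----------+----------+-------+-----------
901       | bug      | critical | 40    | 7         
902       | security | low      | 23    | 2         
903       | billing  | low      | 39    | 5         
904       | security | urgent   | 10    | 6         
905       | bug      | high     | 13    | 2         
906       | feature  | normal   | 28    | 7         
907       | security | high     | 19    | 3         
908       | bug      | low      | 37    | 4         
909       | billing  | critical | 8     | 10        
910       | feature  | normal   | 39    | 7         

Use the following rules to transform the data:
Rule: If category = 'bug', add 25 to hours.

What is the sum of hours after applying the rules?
331

Step 1: Count records where category = 'bug': 3
Step 2: Total bonus added: 3 × 25 = 75
Step 3: Original sum of hours: 256
Step 4: Final sum = 256 + 75 = 331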